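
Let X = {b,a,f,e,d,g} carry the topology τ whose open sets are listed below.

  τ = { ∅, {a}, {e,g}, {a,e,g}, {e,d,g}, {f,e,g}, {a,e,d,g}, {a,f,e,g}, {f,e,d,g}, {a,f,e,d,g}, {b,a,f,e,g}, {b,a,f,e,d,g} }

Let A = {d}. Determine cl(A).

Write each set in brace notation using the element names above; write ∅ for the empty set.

complement {b,a,f,e,g}; its interior {b,a,f,e,g}; cl(A) = X∖{b,a,f,e,g} = {d}

{d}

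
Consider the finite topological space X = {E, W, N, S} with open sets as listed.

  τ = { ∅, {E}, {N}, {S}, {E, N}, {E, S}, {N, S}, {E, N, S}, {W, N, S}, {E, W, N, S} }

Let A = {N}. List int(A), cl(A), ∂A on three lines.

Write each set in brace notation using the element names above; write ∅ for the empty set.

int(A) = {N}
cl(A)  = {W, N}
∂A     = {W}

interior: largest open inside A is {N} (from ∅, {N})
cl via duality: int({E, W, S}) = {E, S}, so X∖{E, S} = {W, N}
cl∖int = {W}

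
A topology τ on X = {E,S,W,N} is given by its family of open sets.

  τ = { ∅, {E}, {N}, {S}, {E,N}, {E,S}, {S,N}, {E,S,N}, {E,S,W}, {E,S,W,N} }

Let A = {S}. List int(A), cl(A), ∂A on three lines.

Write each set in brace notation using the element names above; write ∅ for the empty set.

int(A) = {S}
cl(A)  = {S,W}
∂A     = {W}

open subsets of A: ∅, {S}; so int(A) = {S}
closure: X∖int(X∖A) = X∖{E,N} = {S,W}
∂A = {S,W} minus {S} = {W}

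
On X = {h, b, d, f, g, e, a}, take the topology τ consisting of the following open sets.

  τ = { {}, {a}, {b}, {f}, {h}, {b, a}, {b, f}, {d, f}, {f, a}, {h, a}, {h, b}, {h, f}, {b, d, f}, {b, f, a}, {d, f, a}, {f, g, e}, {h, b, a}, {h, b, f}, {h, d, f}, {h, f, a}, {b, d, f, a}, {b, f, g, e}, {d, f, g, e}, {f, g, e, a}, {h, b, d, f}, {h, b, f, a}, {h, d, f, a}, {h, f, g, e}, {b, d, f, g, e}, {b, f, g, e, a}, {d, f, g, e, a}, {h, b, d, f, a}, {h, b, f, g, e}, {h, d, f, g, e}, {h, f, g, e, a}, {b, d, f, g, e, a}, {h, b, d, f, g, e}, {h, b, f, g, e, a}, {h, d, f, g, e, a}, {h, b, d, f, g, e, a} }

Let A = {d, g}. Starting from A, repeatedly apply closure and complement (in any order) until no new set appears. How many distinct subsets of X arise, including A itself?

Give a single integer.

X∖A={h, b, f, e, a}, int(X∖A)={h, b, f, a}, hence cl(A)={d, g, e}
Orbit (k=closure, c=complement):
  1. A     = {d, g}
  2. kA    = {d, g, e}
  3. cA    = {h, b, f, e, a}
  4. ckA   = {h, b, f, a}
  5. kcA   = {h, b, d, f, g, e, a}
  6. ckcA  = {}
(closed under both — stop)

6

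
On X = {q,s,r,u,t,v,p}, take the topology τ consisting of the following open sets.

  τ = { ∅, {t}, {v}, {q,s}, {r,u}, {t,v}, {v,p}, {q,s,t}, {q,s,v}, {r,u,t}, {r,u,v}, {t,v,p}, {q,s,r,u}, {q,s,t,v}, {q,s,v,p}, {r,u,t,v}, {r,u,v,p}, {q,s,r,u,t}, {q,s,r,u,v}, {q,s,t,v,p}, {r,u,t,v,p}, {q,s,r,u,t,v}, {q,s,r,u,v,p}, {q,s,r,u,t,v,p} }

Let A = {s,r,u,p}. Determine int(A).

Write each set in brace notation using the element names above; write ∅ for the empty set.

{r,u}

U open, U⊆A: ∅, {r,u}. int(A) = ⋃ = {r,u}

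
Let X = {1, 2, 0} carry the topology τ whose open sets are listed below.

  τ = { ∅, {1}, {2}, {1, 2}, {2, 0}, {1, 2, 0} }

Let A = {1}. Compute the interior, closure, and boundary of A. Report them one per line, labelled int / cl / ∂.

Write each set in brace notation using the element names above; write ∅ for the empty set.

U open, U⊆A: ∅, {1}. int(A) = ⋃ = {1}
X∖A={2, 0}, int(X∖A)={2, 0}, hence cl(A)={1}
∂A: remove int from cl → ∅

int(A) = {1}
cl(A)  = {1}
∂A     = ∅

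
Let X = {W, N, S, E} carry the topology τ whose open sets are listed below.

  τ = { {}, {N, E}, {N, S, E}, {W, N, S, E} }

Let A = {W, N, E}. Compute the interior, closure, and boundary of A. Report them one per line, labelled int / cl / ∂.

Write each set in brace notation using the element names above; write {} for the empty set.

int(A) = {N, E}
cl(A)  = {W, N, S, E}
∂A     = {W, S}

interior: largest open inside A is {N, E} (from {}, {N, E})
cl via duality: int({S}) = {}, so X∖{} = {W, N, S, E}
cl∖int = {W, S}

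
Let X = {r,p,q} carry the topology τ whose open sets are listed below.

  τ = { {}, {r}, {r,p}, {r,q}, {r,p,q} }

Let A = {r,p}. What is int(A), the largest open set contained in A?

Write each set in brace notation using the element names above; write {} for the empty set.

{r,p}

opens ⊆ A: {}, {r}, {r,p}; union → int = {r,p}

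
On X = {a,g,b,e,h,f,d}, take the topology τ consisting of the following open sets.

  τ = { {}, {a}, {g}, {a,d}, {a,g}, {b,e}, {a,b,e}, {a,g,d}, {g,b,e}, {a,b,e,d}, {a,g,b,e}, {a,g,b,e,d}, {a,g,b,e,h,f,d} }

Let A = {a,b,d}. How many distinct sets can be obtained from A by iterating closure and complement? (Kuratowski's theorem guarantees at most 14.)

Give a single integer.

closure: X∖int(X∖A) = X∖{g} = {a,b,e,h,f,d}
Let k=closure and c=complement:
  1. A     = {a,b,d}
  2. kA    = {a,b,e,h,f,d}
  3. cA    = {g,e,h,f}
  4. ckA   = {g}
  5. kcA   = {g,b,e,h,f}
  6. kckA  = {g,h,f}
  7. ckcA  = {a,d}
  8. ckckA = {a,b,e,d}
  9. kckcA = {a,h,f,d}
  10. ckckcA = {g,b,e}
— saturated at 10

10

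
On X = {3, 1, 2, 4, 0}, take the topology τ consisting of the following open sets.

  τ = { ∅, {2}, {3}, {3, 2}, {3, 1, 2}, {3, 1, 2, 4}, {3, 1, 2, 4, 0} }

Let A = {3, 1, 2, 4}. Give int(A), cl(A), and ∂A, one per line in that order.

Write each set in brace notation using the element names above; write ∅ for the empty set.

int(A) = {3, 1, 2, 4}
cl(A)  = {3, 1, 2, 4, 0}
∂A     = {0}

interior: largest open inside A is {3, 1, 2, 4} (from ∅, {2}, {3}, {3, 2}, {3, 1, 2}, {3, 1, 2, 4})
cl via duality: int({0}) = ∅, so X∖∅ = {3, 1, 2, 4, 0}
cl∖int = {0}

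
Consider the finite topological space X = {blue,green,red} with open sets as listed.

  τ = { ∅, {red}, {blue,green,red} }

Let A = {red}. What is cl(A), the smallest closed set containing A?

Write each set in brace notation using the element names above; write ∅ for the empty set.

{blue,green,red}

X∖A={blue,green}, int(X∖A)=∅, hence cl(A)={blue,green,red}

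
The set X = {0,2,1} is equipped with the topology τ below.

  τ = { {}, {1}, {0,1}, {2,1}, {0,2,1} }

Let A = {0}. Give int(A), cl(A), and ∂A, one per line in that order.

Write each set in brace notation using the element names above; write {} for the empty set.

interior: largest open inside A is {} (from {})
cl via duality: int({2,1}) = {2,1}, so X∖{2,1} = {0}
cl∖int = {0}

int(A) = {}
cl(A)  = {0}
∂A     = {0}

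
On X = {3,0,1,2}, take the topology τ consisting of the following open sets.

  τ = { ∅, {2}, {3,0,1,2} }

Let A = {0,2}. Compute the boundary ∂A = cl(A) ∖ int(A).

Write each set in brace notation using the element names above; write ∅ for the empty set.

{3,0,1}

opens ⊆ A: ∅, {2}; union → int = {2}
complement {3,1}; its interior ∅; cl(A) = X∖∅ = {3,0,1,2}
boundary = {3,0,1,2} ∖ {2} = {3,0,1}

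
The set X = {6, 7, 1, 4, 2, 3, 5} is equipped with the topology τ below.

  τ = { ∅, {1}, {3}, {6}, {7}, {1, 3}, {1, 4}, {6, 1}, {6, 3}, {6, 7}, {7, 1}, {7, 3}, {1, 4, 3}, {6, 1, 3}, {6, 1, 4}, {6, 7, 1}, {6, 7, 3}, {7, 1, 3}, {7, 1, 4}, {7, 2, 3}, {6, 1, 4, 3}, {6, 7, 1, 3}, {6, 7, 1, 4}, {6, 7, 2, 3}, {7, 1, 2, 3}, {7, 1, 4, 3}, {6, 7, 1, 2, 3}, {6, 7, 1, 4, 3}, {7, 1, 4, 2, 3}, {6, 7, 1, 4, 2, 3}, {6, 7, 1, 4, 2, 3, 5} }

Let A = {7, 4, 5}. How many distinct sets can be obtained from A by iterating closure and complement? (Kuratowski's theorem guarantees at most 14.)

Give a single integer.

complement {6, 1, 2, 3}; its interior {6, 1, 3}; cl(A) = X∖{6, 1, 3} = {7, 4, 2, 5}
With k = closure, c = complement:
  1. A     = {7, 4, 5}
  2. kA    = {7, 4, 2, 5}
  3. cA    = {6, 1, 2, 3}
  4. ckA   = {6, 1, 3}
  5. kcA   = {6, 1, 4, 2, 3, 5}
  6. ckcA  = {7}
  7. kckcA = {7, 2, 5}
  8. ckckcA = {6, 1, 4, 3}
k, c of each give nothing new

8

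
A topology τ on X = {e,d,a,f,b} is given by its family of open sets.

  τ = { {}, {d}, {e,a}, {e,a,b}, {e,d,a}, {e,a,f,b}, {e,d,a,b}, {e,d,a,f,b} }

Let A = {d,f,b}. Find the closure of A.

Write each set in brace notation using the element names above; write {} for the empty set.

{d,f,b}

X∖A={e,a}, int(X∖A)={e,a}, hence cl(A)={d,f,b}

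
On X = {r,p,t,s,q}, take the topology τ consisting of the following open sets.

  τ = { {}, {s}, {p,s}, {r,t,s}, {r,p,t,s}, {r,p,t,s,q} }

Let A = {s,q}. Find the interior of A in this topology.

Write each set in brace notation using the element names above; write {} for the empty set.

{s}

opens ⊆ A: {}, {s}; union → int = {s}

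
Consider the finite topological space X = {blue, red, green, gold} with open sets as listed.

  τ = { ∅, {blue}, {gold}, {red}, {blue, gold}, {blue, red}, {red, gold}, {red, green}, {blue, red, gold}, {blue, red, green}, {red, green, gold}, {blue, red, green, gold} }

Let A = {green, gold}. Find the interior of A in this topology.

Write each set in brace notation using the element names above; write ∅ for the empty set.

{gold}

interior: largest open inside A is {gold} (from ∅, {gold})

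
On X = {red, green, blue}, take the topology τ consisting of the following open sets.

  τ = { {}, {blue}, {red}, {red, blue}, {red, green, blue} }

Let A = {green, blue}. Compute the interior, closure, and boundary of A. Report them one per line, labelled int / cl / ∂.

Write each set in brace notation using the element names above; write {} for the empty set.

int(A) = {blue}
cl(A)  = {green, blue}
∂A     = {green}

open subsets of A: {}, {blue}; so int(A) = {blue}
closure: X∖int(X∖A) = X∖{red} = {green, blue}
∂A = {green, blue} minus {blue} = {green}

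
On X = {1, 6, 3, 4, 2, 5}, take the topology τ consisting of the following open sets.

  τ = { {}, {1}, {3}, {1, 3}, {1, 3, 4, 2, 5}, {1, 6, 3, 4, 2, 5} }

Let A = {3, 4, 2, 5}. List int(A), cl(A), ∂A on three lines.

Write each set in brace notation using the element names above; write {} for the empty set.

int(A) = {3}
cl(A)  = {6, 3, 4, 2, 5}
∂A     = {6, 4, 2, 5}

U open, U⊆A: {}, {3}. int(A) = ⋃ = {3}
X∖A={1, 6}, int(X∖A)={1}, hence cl(A)={6, 3, 4, 2, 5}
∂A: remove int from cl → {6, 4, 2, 5}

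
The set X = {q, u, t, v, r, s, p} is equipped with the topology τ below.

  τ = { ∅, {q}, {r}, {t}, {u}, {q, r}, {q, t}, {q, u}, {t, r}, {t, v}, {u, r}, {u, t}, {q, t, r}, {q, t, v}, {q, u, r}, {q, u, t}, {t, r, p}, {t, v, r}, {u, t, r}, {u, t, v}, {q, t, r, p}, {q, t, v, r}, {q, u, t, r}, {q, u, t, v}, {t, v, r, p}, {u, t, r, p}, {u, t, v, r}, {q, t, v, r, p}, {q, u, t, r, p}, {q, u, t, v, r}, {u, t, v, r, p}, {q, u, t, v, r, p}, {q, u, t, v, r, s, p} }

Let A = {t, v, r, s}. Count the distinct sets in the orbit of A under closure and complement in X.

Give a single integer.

closure: X∖int(X∖A) = X∖{q, u} = {t, v, r, s, p}
Let k=closure and c=complement:
  1. A     = {t, v, r, s}
  2. kA    = {t, v, r, s, p}
  3. cA    = {q, u, p}
  4. ckA   = {q, u}
  5. kcA   = {q, u, s, p}
  6. kckA  = {q, u, s}
  7. ckcA  = {t, v, r}
  8. ckckA = {t, v, r, p}
— saturated at 8

8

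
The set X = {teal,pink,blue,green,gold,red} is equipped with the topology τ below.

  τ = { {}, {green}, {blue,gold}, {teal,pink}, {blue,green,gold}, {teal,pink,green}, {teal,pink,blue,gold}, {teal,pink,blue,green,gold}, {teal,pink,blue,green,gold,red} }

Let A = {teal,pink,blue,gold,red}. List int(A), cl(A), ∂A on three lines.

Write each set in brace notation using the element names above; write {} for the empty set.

int(A) = {teal,pink,blue,gold}
cl(A)  = {teal,pink,blue,gold,red}
∂A     = {red}

open subsets of A: {}, {blue,gold}, {teal,pink}, {teal,pink,blue,gold}; so int(A) = {teal,pink,blue,gold}
closure: X∖int(X∖A) = X∖{green} = {teal,pink,blue,gold,red}
∂A = {teal,pink,blue,gold,red} minus {teal,pink,blue,gold} = {red}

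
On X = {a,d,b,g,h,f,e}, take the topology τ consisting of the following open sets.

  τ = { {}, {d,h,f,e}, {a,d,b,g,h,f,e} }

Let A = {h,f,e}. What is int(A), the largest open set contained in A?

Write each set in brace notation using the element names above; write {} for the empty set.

open subsets of A: {}; so int(A) = {}

{}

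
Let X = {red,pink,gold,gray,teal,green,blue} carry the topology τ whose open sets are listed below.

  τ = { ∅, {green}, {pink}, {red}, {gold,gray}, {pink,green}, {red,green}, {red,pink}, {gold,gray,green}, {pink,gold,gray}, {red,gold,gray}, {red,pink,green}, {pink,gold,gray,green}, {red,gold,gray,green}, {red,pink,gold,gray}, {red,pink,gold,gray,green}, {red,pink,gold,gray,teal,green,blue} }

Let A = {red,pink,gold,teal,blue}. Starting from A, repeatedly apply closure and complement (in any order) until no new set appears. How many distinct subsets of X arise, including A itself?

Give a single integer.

10

X∖A={gray,green}, int(X∖A)={green}, hence cl(A)={red,pink,gold,gray,teal,blue}
Orbit (k=closure, c=complement):
  1. A     = {red,pink,gold,teal,blue}
  2. kA    = {red,pink,gold,gray,teal,blue}
  3. cA    = {gray,green}
  4. ckA   = {green}
  5. kcA   = {gold,gray,teal,green,blue}
  6. kckA  = {teal,green,blue}
  7. ckcA  = {red,pink}
  8. ckckA = {red,pink,gold,gray}
  9. kckcA = {red,pink,teal,blue}
  10. ckckcA = {gold,gray,green}
(closed under both — stop)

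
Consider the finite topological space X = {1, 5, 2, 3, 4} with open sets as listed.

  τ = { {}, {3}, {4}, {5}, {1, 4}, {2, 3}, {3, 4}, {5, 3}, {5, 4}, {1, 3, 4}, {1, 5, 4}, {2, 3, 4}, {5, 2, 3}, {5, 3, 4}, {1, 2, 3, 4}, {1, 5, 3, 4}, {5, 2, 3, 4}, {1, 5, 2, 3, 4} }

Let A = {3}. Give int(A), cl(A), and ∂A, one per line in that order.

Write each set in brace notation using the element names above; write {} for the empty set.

U open, U⊆A: {}, {3}. int(A) = ⋃ = {3}
X∖A={1, 5, 2, 4}, int(X∖A)={1, 5, 4}, hence cl(A)={2, 3}
∂A: remove int from cl → {2}

int(A) = {3}
cl(A)  = {2, 3}
∂A     = {2}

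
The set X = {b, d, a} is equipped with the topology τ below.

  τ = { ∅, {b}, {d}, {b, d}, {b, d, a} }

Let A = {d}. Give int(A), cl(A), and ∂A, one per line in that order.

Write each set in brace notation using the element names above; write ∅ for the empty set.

int(A) = {d}
cl(A)  = {d, a}
∂A     = {a}

interior: largest open inside A is {d} (from ∅, {d})
cl via duality: int({b, a}) = {b}, so X∖{b} = {d, a}
cl∖int = {a}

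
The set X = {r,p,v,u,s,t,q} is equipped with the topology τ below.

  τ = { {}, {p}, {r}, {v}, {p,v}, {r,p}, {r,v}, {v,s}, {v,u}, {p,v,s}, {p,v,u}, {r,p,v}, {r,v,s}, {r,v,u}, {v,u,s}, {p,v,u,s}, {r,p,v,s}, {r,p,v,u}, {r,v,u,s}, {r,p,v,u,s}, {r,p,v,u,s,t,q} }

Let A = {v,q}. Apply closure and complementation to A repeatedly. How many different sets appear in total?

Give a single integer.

8

X∖A={r,p,u,s,t}, int(X∖A)={r,p}, hence cl(A)={v,u,s,t,q}
Orbit (k=closure, c=complement):
  1. A     = {v,q}
  2. kA    = {v,u,s,t,q}
  3. cA    = {r,p,u,s,t}
  4. ckA   = {r,p}
  5. kcA   = {r,p,u,s,t,q}
  6. kckA  = {r,p,t,q}
  7. ckcA  = {v}
  8. ckckA = {v,u,s}
(closed under both — stop)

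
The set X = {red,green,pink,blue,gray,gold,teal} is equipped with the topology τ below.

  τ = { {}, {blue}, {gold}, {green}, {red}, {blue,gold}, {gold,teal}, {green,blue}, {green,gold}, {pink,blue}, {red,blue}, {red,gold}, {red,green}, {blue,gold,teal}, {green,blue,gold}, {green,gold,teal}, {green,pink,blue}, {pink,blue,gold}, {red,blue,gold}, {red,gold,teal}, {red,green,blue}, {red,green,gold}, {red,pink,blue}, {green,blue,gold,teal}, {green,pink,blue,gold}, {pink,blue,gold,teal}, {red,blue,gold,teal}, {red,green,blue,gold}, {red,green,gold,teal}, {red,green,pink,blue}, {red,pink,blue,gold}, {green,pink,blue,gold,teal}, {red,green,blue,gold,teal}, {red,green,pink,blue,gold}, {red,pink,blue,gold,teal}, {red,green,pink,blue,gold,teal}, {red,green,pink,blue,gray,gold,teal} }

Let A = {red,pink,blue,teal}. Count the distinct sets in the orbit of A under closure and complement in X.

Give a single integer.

8

X∖A={green,gray,gold}, int(X∖A)={green,gold}, hence cl(A)={red,pink,blue,gray,teal}
Orbit (k=closure, c=complement):
  1. A     = {red,pink,blue,teal}
  2. kA    = {red,pink,blue,gray,teal}
  3. cA    = {green,gray,gold}
  4. ckA   = {green,gold}
  5. kcA   = {green,gray,gold,teal}
  6. ckcA  = {red,pink,blue}
  7. kckcA = {red,pink,blue,gray}
  8. ckckcA = {green,gold,teal}
(closed under both — stop)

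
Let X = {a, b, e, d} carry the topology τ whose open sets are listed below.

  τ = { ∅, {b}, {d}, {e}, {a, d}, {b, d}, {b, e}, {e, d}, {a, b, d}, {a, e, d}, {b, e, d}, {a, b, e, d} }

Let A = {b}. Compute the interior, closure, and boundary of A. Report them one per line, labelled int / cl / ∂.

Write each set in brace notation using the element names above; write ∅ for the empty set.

int(A) = {b}
cl(A)  = {b}
∂A     = ∅

open subsets of A: ∅, {b}; so int(A) = {b}
closure: X∖int(X∖A) = X∖{a, e, d} = {b}
∂A = {b} minus {b} = ∅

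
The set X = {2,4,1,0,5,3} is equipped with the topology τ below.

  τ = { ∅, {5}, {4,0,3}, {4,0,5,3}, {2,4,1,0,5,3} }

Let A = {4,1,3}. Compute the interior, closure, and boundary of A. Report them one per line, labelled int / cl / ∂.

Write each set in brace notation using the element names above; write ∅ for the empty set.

interior: largest open inside A is ∅ (from ∅)
cl via duality: int({2,0,5}) = {5}, so X∖{5} = {2,4,1,0,3}
cl∖int = {2,4,1,0,3}

int(A) = ∅
cl(A)  = {2,4,1,0,3}
∂A     = {2,4,1,0,3}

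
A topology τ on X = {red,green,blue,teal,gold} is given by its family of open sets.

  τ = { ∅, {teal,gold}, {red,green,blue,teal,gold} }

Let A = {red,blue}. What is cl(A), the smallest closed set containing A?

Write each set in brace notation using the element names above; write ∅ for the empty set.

{red,green,blue}

cl via duality: int({green,teal,gold}) = {teal,gold}, so X∖{teal,gold} = {red,green,blue}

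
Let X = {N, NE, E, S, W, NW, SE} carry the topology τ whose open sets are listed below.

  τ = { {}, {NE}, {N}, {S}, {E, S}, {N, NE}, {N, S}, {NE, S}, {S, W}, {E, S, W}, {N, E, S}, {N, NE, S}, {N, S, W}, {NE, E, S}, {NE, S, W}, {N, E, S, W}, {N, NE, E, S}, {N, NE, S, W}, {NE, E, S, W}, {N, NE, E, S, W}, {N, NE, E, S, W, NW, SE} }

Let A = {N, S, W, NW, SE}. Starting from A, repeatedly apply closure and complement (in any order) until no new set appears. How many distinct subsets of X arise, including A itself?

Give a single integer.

closure: X∖int(X∖A) = X∖{NE} = {N, E, S, W, NW, SE}
Let k=closure and c=complement:
  1. A     = {N, S, W, NW, SE}
  2. kA    = {N, E, S, W, NW, SE}
  3. cA    = {NE, E}
  4. ckA   = {NE}
  5. kcA   = {NE, E, NW, SE}
  6. kckA  = {NE, NW, SE}
  7. ckcA  = {N, S, W}
  8. ckckA = {N, E, S, W}
— saturated at 8

8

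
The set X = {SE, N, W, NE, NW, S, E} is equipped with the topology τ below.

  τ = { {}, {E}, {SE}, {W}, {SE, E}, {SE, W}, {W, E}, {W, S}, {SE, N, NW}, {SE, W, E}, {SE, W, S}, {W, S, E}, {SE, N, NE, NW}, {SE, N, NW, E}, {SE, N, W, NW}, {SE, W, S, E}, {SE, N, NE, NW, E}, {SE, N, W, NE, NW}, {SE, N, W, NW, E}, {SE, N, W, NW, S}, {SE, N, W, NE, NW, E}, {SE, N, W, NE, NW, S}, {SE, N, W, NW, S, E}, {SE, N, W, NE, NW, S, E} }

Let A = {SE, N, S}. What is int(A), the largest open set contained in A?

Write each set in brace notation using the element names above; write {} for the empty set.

open subsets of A: {}, {SE}; so int(A) = {SE}

{SE}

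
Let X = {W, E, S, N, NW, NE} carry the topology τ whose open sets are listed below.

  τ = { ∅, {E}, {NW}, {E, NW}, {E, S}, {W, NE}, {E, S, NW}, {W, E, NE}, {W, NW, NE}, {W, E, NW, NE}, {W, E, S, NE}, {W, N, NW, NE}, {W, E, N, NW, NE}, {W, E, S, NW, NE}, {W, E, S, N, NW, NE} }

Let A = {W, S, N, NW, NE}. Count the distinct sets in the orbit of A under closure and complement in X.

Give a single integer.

cl via duality: int({E}) = {E}, so X∖{E} = {W, S, N, NW, NE}
Write k for closure, c for complement:
  1. A     = {W, S, N, NW, NE}
  2. cA    = {E}
  3. kcA   = {E, S}
  4. ckcA  = {W, N, NW, NE}
applying k or c yields no new set

4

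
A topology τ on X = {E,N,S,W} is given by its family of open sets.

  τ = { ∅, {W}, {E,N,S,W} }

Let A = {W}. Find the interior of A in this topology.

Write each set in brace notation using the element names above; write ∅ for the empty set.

{W}

U open, U⊆A: ∅, {W}. int(A) = ⋃ = {W}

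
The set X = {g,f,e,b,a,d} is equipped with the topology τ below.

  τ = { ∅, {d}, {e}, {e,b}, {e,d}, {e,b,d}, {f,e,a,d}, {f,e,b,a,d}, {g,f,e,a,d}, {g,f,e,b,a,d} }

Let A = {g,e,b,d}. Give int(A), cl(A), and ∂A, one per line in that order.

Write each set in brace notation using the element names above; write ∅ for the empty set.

int(A) = {e,b,d}
cl(A)  = {g,f,e,b,a,d}
∂A     = {g,f,a}

U open, U⊆A: ∅, {e}, {d}, {e,d}, {e,b}, {e,b,d}. int(A) = ⋃ = {e,b,d}
X∖A={f,a}, int(X∖A)=∅, hence cl(A)={g,f,e,b,a,d}
∂A: remove int from cl → {g,f,a}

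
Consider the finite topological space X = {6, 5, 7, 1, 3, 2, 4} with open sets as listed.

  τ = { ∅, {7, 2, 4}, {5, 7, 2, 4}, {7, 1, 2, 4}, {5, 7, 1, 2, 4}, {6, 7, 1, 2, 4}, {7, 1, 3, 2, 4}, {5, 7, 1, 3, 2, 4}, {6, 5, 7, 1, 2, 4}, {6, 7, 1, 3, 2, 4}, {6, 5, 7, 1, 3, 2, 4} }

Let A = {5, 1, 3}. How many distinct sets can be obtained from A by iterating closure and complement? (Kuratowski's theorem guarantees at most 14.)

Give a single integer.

6

X∖A={6, 7, 2, 4}, int(X∖A)={7, 2, 4}, hence cl(A)={6, 5, 1, 3}
Orbit (k=closure, c=complement):
  1. A     = {5, 1, 3}
  2. kA    = {6, 5, 1, 3}
  3. cA    = {6, 7, 2, 4}
  4. ckA   = {7, 2, 4}
  5. kcA   = {6, 5, 7, 1, 3, 2, 4}
  6. ckcA  = ∅
(closed under both — stop)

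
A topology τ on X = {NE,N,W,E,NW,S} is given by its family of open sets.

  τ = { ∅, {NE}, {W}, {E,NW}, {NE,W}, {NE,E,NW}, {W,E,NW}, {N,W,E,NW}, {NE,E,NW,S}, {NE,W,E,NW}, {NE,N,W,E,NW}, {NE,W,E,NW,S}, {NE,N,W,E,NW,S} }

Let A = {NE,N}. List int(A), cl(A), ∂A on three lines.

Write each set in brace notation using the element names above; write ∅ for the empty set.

int(A) = {NE}
cl(A)  = {NE,N,S}
∂A     = {N,S}

interior: largest open inside A is {NE} (from ∅, {NE})
cl via duality: int({W,E,NW,S}) = {W,E,NW}, so X∖{W,E,NW} = {NE,N,S}
cl∖int = {N,S}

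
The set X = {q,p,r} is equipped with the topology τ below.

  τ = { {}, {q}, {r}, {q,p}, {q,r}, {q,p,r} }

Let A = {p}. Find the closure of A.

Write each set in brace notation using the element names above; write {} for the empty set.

complement {q,r}; its interior {q,r}; cl(A) = X∖{q,r} = {p}

{p}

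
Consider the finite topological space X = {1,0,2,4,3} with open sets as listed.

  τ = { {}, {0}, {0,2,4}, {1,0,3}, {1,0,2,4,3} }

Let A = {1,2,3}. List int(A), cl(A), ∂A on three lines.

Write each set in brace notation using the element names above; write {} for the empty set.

int(A) = {}
cl(A)  = {1,2,4,3}
∂A     = {1,2,4,3}

U open, U⊆A: {}. int(A) = ⋃ = {}
X∖A={0,4}, int(X∖A)={0}, hence cl(A)={1,2,4,3}
∂A: remove int from cl → {1,2,4,3}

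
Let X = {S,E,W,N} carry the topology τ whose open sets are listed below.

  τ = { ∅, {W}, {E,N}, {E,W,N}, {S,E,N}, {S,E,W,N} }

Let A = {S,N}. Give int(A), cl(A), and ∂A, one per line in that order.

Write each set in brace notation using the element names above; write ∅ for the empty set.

U open, U⊆A: ∅. int(A) = ⋃ = ∅
X∖A={E,W}, int(X∖A)={W}, hence cl(A)={S,E,N}
∂A: remove int from cl → {S,E,N}

int(A) = ∅
cl(A)  = {S,E,N}
∂A     = {S,E,N}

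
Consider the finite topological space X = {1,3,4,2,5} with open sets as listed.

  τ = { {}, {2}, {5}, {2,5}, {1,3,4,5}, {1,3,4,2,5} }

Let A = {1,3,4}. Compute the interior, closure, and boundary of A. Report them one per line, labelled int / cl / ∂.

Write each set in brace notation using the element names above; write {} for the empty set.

U open, U⊆A: {}. int(A) = ⋃ = {}
X∖A={2,5}, int(X∖A)={2,5}, hence cl(A)={1,3,4}
∂A: remove int from cl → {1,3,4}

int(A) = {}
cl(A)  = {1,3,4}
∂A     = {1,3,4}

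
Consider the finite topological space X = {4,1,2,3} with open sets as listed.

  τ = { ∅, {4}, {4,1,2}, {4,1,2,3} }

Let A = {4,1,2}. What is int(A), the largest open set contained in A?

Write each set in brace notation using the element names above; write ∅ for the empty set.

opens ⊆ A: ∅, {4}, {4,1,2}; union → int = {4,1,2}

{4,1,2}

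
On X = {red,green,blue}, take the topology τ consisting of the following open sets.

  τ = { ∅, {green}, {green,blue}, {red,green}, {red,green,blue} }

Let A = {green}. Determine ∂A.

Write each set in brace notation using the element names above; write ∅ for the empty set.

{red,blue}

U open, U⊆A: ∅, {green}. int(A) = ⋃ = {green}
X∖A={red,blue}, int(X∖A)=∅, hence cl(A)={red,green,blue}
∂A: remove int from cl → {red,blue}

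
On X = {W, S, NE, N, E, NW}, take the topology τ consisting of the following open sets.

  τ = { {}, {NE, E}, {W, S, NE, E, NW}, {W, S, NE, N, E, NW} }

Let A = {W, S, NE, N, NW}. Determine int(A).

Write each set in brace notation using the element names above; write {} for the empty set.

{}

U open, U⊆A: {}. int(A) = ⋃ = {}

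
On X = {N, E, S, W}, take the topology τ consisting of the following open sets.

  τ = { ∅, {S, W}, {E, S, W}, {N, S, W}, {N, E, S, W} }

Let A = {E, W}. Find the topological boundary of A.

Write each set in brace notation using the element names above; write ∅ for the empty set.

interior: largest open inside A is ∅ (from ∅)
cl via duality: int({N, S}) = ∅, so X∖∅ = {N, E, S, W}
cl∖int = {N, E, S, W}

{N, E, S, W}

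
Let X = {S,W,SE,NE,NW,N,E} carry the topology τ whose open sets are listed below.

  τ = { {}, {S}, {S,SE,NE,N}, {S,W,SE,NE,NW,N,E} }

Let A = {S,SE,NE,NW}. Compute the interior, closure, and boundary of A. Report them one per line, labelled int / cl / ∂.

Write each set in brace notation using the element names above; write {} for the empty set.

interior: largest open inside A is {S} (from {}, {S})
cl via duality: int({W,N,E}) = {}, so X∖{} = {S,W,SE,NE,NW,N,E}
cl∖int = {W,SE,NE,NW,N,E}

int(A) = {S}
cl(A)  = {S,W,SE,NE,NW,N,E}
∂A     = {W,SE,NE,NW,N,E}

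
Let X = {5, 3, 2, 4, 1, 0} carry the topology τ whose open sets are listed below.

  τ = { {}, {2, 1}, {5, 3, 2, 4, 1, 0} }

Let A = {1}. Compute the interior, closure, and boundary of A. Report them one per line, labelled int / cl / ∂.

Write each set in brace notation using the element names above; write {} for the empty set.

interior: largest open inside A is {} (from {})
cl via duality: int({5, 3, 2, 4, 0}) = {}, so X∖{} = {5, 3, 2, 4, 1, 0}
cl∖int = {5, 3, 2, 4, 1, 0}

int(A) = {}
cl(A)  = {5, 3, 2, 4, 1, 0}
∂A     = {5, 3, 2, 4, 1, 0}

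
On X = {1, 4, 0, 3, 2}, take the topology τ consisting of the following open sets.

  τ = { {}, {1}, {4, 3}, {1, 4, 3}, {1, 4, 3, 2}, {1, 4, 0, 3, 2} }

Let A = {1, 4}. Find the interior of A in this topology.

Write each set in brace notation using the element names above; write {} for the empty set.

opens ⊆ A: {}, {1}; union → int = {1}

{1}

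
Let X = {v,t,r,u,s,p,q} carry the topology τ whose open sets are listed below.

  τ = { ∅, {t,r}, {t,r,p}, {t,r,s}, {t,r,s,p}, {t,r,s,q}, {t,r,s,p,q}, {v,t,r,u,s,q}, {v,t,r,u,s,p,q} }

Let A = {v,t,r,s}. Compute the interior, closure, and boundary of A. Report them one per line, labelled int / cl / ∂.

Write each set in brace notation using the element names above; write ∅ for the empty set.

int(A) = {t,r,s}
cl(A)  = {v,t,r,u,s,p,q}
∂A     = {v,u,p,q}

U open, U⊆A: ∅, {t,r}, {t,r,s}. int(A) = ⋃ = {t,r,s}
X∖A={u,p,q}, int(X∖A)=∅, hence cl(A)={v,t,r,u,s,p,q}
∂A: remove int from cl → {v,u,p,q}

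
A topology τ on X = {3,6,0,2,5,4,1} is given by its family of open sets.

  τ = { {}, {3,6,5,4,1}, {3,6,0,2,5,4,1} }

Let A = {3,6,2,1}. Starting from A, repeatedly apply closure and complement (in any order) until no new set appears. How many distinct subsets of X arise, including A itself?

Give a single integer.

cl via duality: int({0,5,4}) = {}, so X∖{} = {3,6,0,2,5,4,1}
Write k for closure, c for complement:
  1. A     = {3,6,2,1}
  2. kA    = {3,6,0,2,5,4,1}
  3. cA    = {0,5,4}
  4. ckA   = {}
applying k or c yields no new set

4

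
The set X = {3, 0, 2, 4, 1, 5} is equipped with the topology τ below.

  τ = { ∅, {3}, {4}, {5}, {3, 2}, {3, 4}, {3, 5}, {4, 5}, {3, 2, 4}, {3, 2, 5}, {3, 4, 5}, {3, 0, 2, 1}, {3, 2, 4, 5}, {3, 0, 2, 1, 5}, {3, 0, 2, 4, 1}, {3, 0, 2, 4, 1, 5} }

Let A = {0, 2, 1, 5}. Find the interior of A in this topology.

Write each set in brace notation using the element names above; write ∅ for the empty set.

{5}

open subsets of A: ∅, {5}; so int(A) = {5}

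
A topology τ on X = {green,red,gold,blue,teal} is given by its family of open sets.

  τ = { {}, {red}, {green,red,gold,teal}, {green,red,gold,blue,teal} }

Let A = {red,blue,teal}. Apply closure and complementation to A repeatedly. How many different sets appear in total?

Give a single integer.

closure: X∖int(X∖A) = X∖{} = {green,red,gold,blue,teal}
Let k=closure and c=complement:
  1. A     = {red,blue,teal}
  2. kA    = {green,red,gold,blue,teal}
  3. cA    = {green,gold}
  4. ckA   = {}
  5. kcA   = {green,gold,blue,teal}
  6. ckcA  = {red}
— saturated at 6

6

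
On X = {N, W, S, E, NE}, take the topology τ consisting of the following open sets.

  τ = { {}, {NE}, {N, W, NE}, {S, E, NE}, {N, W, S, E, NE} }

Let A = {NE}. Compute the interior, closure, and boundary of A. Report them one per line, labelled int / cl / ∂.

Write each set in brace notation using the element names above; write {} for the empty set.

U open, U⊆A: {}, {NE}. int(A) = ⋃ = {NE}
X∖A={N, W, S, E}, int(X∖A)={}, hence cl(A)={N, W, S, E, NE}
∂A: remove int from cl → {N, W, S, E}

int(A) = {NE}
cl(A)  = {N, W, S, E, NE}
∂A     = {N, W, S, E}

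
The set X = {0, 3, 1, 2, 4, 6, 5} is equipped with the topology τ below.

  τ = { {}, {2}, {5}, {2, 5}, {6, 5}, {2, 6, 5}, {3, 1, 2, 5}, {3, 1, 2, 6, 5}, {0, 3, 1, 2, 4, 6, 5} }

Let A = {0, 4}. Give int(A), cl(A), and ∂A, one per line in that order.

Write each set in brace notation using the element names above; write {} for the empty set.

opens ⊆ A: {}; union → int = {}
complement {3, 1, 2, 6, 5}; its interior {3, 1, 2, 6, 5}; cl(A) = X∖{3, 1, 2, 6, 5} = {0, 4}
boundary = {0, 4} ∖ {} = {0, 4}

int(A) = {}
cl(A)  = {0, 4}
∂A     = {0, 4}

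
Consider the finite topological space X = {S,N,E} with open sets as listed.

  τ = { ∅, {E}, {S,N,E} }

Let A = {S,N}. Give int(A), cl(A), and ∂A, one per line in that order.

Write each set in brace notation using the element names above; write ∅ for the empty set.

opens ⊆ A: ∅; union → int = ∅
complement {E}; its interior {E}; cl(A) = X∖{E} = {S,N}
boundary = {S,N} ∖ ∅ = {S,N}

int(A) = ∅
cl(A)  = {S,N}
∂A     = {S,N}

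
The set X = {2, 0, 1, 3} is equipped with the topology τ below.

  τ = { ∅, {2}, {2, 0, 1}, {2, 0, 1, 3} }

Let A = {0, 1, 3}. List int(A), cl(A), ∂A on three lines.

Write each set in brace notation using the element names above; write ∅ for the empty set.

U open, U⊆A: ∅. int(A) = ⋃ = ∅
X∖A={2}, int(X∖A)={2}, hence cl(A)={0, 1, 3}
∂A: remove int from cl → {0, 1, 3}

int(A) = ∅
cl(A)  = {0, 1, 3}
∂A     = {0, 1, 3}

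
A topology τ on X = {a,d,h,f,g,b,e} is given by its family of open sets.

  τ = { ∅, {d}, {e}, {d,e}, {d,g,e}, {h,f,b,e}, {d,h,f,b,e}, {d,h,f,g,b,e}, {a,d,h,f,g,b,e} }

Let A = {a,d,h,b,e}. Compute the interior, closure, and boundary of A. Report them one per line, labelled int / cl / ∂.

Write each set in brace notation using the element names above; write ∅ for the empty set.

int(A) = {d,e}
cl(A)  = {a,d,h,f,g,b,e}
∂A     = {a,h,f,g,b}

U open, U⊆A: ∅, {e}, {d}, {d,e}. int(A) = ⋃ = {d,e}
X∖A={f,g}, int(X∖A)=∅, hence cl(A)={a,d,h,f,g,b,e}
∂A: remove int from cl → {a,h,f,g,b}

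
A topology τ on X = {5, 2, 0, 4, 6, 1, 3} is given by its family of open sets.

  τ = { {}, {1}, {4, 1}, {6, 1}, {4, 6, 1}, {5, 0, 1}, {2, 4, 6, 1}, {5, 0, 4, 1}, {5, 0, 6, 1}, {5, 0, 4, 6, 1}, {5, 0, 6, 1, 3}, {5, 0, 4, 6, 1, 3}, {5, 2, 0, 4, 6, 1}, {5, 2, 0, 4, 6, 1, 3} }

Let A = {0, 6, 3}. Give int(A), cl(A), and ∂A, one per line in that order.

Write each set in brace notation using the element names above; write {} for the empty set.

int(A) = {}
cl(A)  = {5, 2, 0, 6, 3}
∂A     = {5, 2, 0, 6, 3}

open subsets of A: {}; so int(A) = {}
closure: X∖int(X∖A) = X∖{4, 1} = {5, 2, 0, 6, 3}
∂A = {5, 2, 0, 6, 3} minus {} = {5, 2, 0, 6, 3}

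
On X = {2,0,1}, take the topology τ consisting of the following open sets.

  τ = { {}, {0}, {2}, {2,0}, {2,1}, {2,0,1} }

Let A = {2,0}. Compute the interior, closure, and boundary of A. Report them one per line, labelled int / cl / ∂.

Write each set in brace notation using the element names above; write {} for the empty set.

int(A) = {2,0}
cl(A)  = {2,0,1}
∂A     = {1}

open subsets of A: {}, {2}, {0}, {2,0}; so int(A) = {2,0}
closure: X∖int(X∖A) = X∖{} = {2,0,1}
∂A = {2,0,1} minus {2,0} = {1}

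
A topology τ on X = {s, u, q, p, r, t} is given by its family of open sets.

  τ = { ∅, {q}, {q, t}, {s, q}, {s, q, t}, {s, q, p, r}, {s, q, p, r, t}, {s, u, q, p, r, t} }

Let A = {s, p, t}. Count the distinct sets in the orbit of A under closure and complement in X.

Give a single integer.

closure: X∖int(X∖A) = X∖{q} = {s, u, p, r, t}
Let k=closure and c=complement:
  1. A     = {s, p, t}
  2. kA    = {s, u, p, r, t}
  3. cA    = {u, q, r}
  4. ckA   = {q}
  5. kcA   = {s, u, q, p, r, t}
  6. ckcA  = ∅
— saturated at 6

6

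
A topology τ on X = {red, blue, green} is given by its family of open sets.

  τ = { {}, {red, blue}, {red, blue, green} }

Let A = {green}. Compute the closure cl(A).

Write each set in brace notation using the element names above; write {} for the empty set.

closure: X∖int(X∖A) = X∖{red, blue} = {green}

{green}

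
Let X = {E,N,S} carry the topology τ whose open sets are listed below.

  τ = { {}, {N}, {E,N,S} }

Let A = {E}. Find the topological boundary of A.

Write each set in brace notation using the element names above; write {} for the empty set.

{E,S}

U open, U⊆A: {}. int(A) = ⋃ = {}
X∖A={N,S}, int(X∖A)={N}, hence cl(A)={E,S}
∂A: remove int from cl → {E,S}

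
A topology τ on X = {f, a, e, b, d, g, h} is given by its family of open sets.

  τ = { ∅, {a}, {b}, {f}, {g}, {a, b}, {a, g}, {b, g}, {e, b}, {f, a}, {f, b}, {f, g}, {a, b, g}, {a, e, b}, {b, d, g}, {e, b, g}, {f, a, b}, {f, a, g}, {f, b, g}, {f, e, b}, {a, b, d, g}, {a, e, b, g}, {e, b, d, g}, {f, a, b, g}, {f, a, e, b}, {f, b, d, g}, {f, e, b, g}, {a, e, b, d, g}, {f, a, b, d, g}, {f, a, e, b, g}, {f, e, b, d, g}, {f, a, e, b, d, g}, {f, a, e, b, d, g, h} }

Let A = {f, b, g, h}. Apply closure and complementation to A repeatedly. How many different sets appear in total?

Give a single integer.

cl via duality: int({a, e, d}) = {a}, so X∖{a} = {f, e, b, d, g, h}
Write k for closure, c for complement:
  1. A     = {f, b, g, h}
  2. kA    = {f, e, b, d, g, h}
  3. cA    = {a, e, d}
  4. ckA   = {a}
  5. kcA   = {a, e, d, h}
  6. kckA  = {a, h}
  7. ckcA  = {f, b, g}
  8. ckckA = {f, e, b, d, g}
applying k or c yields no new set

8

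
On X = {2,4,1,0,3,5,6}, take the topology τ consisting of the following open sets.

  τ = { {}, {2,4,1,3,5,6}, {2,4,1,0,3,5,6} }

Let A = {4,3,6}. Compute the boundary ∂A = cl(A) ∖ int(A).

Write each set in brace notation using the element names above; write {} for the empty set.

{2,4,1,0,3,5,6}

U open, U⊆A: {}. int(A) = ⋃ = {}
X∖A={2,1,0,5}, int(X∖A)={}, hence cl(A)={2,4,1,0,3,5,6}
∂A: remove int from cl → {2,4,1,0,3,5,6}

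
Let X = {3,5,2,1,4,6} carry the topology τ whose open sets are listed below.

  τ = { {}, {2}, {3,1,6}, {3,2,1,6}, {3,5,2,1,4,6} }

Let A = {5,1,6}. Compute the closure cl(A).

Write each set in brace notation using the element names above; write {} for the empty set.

cl via duality: int({3,2,4}) = {2}, so X∖{2} = {3,5,1,4,6}

{3,5,1,4,6}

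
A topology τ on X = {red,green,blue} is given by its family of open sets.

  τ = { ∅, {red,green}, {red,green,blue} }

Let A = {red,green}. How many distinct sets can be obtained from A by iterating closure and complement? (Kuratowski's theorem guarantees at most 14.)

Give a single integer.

cl via duality: int({blue}) = ∅, so X∖∅ = {red,green,blue}
Write k for closure, c for complement:
  1. A     = {red,green}
  2. kA    = {red,green,blue}
  3. cA    = {blue}
  4. ckA   = ∅
applying k or c yields no new set

4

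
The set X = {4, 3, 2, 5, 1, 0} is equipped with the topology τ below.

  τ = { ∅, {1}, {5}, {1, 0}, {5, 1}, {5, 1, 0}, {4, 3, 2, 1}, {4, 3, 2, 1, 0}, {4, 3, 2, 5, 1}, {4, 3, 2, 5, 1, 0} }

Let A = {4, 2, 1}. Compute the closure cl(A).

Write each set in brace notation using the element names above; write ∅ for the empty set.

cl via duality: int({3, 5, 0}) = {5}, so X∖{5} = {4, 3, 2, 1, 0}

{4, 3, 2, 1, 0}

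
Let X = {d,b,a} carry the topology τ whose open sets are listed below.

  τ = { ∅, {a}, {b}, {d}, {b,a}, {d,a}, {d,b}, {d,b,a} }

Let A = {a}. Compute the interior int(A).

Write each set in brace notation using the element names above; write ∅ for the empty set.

{a}

U open, U⊆A: ∅, {a}. int(A) = ⋃ = {a}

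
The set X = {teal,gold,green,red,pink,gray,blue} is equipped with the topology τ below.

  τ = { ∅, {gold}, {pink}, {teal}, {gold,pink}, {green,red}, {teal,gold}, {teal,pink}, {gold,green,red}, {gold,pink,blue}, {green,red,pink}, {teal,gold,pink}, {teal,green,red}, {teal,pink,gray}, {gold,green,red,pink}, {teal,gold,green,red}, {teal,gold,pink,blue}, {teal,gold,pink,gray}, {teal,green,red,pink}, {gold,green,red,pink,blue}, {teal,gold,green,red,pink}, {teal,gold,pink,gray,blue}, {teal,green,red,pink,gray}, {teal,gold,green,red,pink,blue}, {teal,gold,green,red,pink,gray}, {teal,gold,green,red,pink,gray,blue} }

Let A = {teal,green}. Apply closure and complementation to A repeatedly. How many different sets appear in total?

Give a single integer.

X∖A={gold,red,pink,gray,blue}, int(X∖A)={gold,pink,blue}, hence cl(A)={teal,green,red,gray}
Orbit (k=closure, c=complement):
  1. A     = {teal,green}
  2. kA    = {teal,green,red,gray}
  3. cA    = {gold,red,pink,gray,blue}
  4. ckA   = {gold,pink,blue}
  5. kcA   = {gold,green,red,pink,gray,blue}
  6. kckA  = {gold,pink,gray,blue}
  7. ckcA  = {teal}
  8. ckckA = {teal,green,red}
  9. kckcA = {teal,gray}
  10. ckckcA = {gold,green,red,pink,blue}
(closed under both — stop)

10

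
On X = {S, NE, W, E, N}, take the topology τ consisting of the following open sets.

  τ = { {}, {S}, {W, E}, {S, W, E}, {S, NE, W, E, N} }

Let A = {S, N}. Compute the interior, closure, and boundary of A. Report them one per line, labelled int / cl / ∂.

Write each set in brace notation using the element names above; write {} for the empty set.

int(A) = {S}
cl(A)  = {S, NE, N}
∂A     = {NE, N}

opens ⊆ A: {}, {S}; union → int = {S}
complement {NE, W, E}; its interior {W, E}; cl(A) = X∖{W, E} = {S, NE, N}
boundary = {S, NE, N} ∖ {S} = {NE, N}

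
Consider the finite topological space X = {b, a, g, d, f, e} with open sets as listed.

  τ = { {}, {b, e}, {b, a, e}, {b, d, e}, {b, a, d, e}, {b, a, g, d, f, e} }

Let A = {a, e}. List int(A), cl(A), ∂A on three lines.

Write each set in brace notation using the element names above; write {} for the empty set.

int(A) = {}
cl(A)  = {b, a, g, d, f, e}
∂A     = {b, a, g, d, f, e}

U open, U⊆A: {}. int(A) = ⋃ = {}
X∖A={b, g, d, f}, int(X∖A)={}, hence cl(A)={b, a, g, d, f, e}
∂A: remove int from cl → {b, a, g, d, f, e}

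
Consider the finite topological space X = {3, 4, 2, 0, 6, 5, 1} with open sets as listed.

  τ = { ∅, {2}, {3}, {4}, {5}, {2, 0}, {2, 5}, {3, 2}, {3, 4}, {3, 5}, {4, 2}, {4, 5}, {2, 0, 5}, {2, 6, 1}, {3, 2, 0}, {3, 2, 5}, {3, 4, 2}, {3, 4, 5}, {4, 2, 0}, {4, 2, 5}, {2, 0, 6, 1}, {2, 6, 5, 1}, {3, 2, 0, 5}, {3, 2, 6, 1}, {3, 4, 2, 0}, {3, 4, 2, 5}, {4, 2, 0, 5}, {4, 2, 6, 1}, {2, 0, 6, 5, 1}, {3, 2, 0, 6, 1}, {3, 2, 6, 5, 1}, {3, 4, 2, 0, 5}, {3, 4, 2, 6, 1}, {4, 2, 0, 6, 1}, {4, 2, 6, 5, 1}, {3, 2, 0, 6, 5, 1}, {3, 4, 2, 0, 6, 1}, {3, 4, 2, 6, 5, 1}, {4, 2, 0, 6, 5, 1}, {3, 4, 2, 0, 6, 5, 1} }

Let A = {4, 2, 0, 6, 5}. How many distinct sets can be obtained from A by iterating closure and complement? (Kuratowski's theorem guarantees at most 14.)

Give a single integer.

X∖A={3, 1}, int(X∖A)={3}, hence cl(A)={4, 2, 0, 6, 5, 1}
Orbit (k=closure, c=complement):
  1. A     = {4, 2, 0, 6, 5}
  2. kA    = {4, 2, 0, 6, 5, 1}
  3. cA    = {3, 1}
  4. ckA   = {3}
  5. kcA   = {3, 6, 1}
  6. ckcA  = {4, 2, 0, 5}
(closed under both — stop)

6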